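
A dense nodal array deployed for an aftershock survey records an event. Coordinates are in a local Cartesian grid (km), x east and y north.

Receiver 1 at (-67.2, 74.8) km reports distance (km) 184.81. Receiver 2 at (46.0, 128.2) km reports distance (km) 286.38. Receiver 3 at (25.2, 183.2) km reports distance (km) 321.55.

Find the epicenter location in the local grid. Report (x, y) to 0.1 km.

(-126.9, -100.1)

Circle about each station: (x + 67.2)² + (y − 74.8)² = 184.81²; (x − 46.0)² + (y − 128.2)² = 286.38²; (x − 25.2)² + (y − 183.2)² = 321.55².
Subtracting the Receiver 1 equation from the Receiver 2 and Receiver 3 equations removes the quadratic terms:
226.4 x + 106.8 y = -39418.41
184.8 x + 216.8 y = -45153.27
Solving the 2×2 system: x ≈ -126.9, y ≈ -100.1 km.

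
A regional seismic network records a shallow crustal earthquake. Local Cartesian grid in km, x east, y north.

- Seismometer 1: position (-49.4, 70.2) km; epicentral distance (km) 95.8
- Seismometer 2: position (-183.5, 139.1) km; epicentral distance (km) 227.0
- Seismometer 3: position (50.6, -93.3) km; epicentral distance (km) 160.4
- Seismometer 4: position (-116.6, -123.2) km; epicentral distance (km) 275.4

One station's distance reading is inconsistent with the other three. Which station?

Seismometer 3

Solve using three stations at a time. Using Seismometer 1, Seismometer 2, Seismometer 4 (subtract circle equations pairwise → linear system) gives (x, y) ≈ (40.6, 102.9).
Distances from that point to each station vs reported:
  Seismometer 1: calculated 95.7 vs reported 95.8 → residual 0.1 km
  Seismometer 2: calculated 227.0 vs reported 227.0 → residual 0.0 km
  Seismometer 3: calculated 196.5 vs reported 160.4 → residual 36.1 km
  Seismometer 4: calculated 275.4 vs reported 275.4 → residual 0.0 km
Seismometer 1, Seismometer 2, Seismometer 4 are mutually consistent (residuals ≈ 0); Seismometer 3 is off by 36.1 km.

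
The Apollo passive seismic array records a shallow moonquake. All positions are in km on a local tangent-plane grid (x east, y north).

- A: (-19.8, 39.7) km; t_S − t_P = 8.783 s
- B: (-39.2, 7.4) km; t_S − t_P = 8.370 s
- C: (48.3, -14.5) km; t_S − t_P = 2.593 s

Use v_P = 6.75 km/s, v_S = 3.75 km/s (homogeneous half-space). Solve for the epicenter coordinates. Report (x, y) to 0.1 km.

Distance from S−P lag: d = Δt · v_P v_S / (v_P − v_S) = Δt · (6.75·3.75)/(6.75−3.75) ≈ 8.4375·Δt.
So d_A = 74.11, d_B = 70.62, d_C = 21.88 km.
Circle about each station: (x + 19.8)² + (y − 39.7)² = 74.11²; (x + 39.2)² + (y − 7.4)² = 70.62²; (x − 48.3)² + (y + 14.5)² = 21.88².
Subtracting the A equation from the B and C equations removes the quadratic terms:
-38.8 x − 64.6 y = 128.38
136.2 x − 108.4 y = 5588.57
Solving the 2×2 system: x ≈ 26.7, y ≈ -18.0 km.

26.7 km east, -18.0 km north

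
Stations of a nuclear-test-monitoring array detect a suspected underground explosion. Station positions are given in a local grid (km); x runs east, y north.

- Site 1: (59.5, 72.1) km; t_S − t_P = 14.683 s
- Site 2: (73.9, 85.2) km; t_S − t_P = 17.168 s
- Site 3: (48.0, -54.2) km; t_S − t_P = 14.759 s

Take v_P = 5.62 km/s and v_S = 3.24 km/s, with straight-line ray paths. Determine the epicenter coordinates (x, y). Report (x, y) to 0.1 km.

Distance from S−P lag: d = Δt · v_P v_S / (v_P − v_S) = Δt · (5.62·3.24)/(5.62−3.24) ≈ 7.6508·Δt.
So d_Site 1 = 112.34, d_Site 2 = 131.35, d_Site 3 = 112.92 km.
Circle about each station: (x − 59.5)² + (y − 72.1)² = 112.34²; (x − 73.9)² + (y − 85.2)² = 131.35²; (x − 48.0)² + (y + 54.2)² = 112.92².
Subtracting pairs of circle equations eliminates x²+y² and gives linear equations (the radical axes):
28.8 x + 26.2 y = -650.96
-23.0 x − 252.6 y = -3627.67
Solving the 2×2 system: x ≈ -38.9, y ≈ 17.9 km.

(-38.9, 17.9)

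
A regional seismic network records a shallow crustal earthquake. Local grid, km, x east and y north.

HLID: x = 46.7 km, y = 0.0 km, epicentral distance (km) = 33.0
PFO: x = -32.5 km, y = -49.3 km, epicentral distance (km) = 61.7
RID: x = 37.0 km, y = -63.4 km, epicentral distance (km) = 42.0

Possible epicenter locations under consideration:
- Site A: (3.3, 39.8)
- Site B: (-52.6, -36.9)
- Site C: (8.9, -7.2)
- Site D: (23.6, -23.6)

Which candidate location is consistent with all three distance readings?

Site D

For each candidate, compare |candidate − station| to the reported distance:
Site A: residuals HLID 25.9, PFO 34.3, RID 66.6 → max 66.6 km
Site B: residuals HLID 72.9, PFO 38.1, RID 51.4 → max 72.9 km
Site C: residuals HLID 5.5, PFO 2.7, RID 20.8 → max 20.8 km
Site D: residuals HLID 0.0, PFO 0.0, RID 0.0 → max 0.0 km
Only Site D has all residuals ≈ 0.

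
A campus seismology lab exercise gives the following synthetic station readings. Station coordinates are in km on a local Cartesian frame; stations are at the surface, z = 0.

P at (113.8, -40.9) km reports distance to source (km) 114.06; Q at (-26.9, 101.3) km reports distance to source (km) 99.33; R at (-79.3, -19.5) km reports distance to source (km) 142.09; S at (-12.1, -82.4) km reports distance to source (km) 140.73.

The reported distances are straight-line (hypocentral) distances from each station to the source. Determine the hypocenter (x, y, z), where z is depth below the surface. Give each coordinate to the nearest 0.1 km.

(43.8, 41.6, 36.1)

Each station gives a sphere (x−x_i)² + (y−y_i)² + z² = d_i² (stations at z=0).
Subtracting the P sphere from Q and R: z² cancels, leaving linear equations in x and y:
-281.4 x + 284.4 y = -494.72
-386.2 x + 42.8 y = -15134.39
Solving: x ≈ 43.798, y ≈ 41.596 km (keep extra digits for the depth step; rounded: 43.8, 41.6).
Then from the P sphere: z² = 114.06² − (x − 113.8)² − (y + 40.9)² with x = 43.798, y = 41.596, so z ≈ 36.108 ≈ 36.1 km.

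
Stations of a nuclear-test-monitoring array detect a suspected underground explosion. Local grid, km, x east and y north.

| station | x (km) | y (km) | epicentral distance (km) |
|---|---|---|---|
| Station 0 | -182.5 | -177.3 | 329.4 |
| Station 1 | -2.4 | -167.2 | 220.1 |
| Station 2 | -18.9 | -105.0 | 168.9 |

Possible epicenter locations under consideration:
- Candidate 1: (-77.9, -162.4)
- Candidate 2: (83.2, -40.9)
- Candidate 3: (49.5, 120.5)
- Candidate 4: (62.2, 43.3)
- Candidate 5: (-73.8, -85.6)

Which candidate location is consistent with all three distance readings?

Candidate 4

For each candidate, compare |candidate − station| to the reported distance:
Candidate 1: residuals Station 0 223.7, Station 1 144.4, Station 2 86.6 → max 223.7 km
Candidate 2: residuals Station 0 30.7, Station 1 67.5, Station 2 48.3 → max 67.5 km
Candidate 3: residuals Station 0 48.1, Station 1 72.2, Station 2 66.7 → max 72.2 km
Candidate 4: residuals Station 0 0.1, Station 1 0.1, Station 2 0.1 → max 0.1 km
Candidate 5: residuals Station 0 187.2, Station 1 111.7, Station 2 110.7 → max 187.2 km
Only Candidate 4 has all residuals ≈ 0.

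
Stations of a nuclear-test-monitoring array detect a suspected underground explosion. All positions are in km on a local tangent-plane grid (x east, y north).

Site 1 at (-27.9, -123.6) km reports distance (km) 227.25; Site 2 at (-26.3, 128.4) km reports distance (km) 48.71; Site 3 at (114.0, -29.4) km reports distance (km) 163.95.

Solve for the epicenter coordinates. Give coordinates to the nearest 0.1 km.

13.2 km east, 99.9 km north

Circle about each station: (x + 27.9)² + (y + 123.6)² = 227.25²; (x + 26.3)² + (y − 128.4)² = 48.71²; (x − 114.0)² + (y + 29.4)² = 163.95².
Subtracting the Site 1 equation from the Site 2 and Site 3 equations removes the quadratic terms:
3.2 x + 504.0 y = 50392.78
283.8 x + 188.4 y = 22567.95
Solving the 2×2 system: x ≈ 13.2, y ≈ 99.9 km.
Check against Site 1 (with the unrounded x, y): √((x + 27.9)²+(y + 123.6)²) = 227.25 ≈ 227.25 km. ✓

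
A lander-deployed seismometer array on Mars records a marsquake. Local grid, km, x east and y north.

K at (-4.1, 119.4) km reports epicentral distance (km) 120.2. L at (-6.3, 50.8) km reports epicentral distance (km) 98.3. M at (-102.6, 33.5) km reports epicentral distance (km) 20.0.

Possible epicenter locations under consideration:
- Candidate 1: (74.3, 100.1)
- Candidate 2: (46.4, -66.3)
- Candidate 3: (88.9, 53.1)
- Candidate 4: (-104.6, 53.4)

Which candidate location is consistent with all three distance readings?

For each candidate, compare |candidate − station| to the reported distance:
Candidate 1: residuals K 39.5, L 3.8, M 169.0 → max 169.0 km
Candidate 2: residuals K 72.2, L 30.1, M 159.3 → max 159.3 km
Candidate 3: residuals K 6.0, L 3.1, M 172.5 → max 172.5 km
Candidate 4: residuals K 0.0, L 0.0, M 0.0 → max 0.0 km
Only Candidate 4 has all residuals ≈ 0.

Candidate 4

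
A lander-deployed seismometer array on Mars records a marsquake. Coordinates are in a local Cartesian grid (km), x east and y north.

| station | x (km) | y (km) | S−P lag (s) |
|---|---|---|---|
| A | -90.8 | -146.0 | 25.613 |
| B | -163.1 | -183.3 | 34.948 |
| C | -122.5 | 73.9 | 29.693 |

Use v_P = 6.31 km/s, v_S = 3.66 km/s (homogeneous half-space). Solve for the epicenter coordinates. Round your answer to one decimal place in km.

x ≈ 107.8 km, y ≈ -44.1 km

Distance from S−P lag: d = Δt · v_P v_S / (v_P − v_S) = Δt · (6.31·3.66)/(6.31−3.66) ≈ 8.7149·Δt.
So d_A = 223.22, d_B = 304.57, d_C = 258.77 km.
Circle about each station: (x + 90.8)² + (y + 146.0)² = 223.22²; (x + 163.1)² + (y + 183.3)² = 304.57²; (x + 122.5)² + (y − 73.9)² = 258.77².
Subtracting pairs of circle equations eliminates x²+y² and gives linear equations (the radical axes):
-144.6 x − 74.6 y = -12295.86
-63.4 x + 439.8 y = -26227.92
Solving the 2×2 system: x ≈ 107.8, y ≈ -44.1 km.
Check against A (with the unrounded x, y): √((x + 90.8)²+(y + 146.0)²) = 223.20 ≈ 223.22 km. ✓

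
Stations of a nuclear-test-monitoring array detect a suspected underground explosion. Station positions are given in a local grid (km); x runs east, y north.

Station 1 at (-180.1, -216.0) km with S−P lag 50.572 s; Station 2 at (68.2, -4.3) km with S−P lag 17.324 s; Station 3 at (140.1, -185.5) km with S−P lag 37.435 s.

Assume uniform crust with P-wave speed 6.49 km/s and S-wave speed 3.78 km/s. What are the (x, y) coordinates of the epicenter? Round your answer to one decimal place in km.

Distance from S−P lag: d = Δt · v_P v_S / (v_P − v_S) = Δt · (6.49·3.78)/(6.49−3.78) ≈ 9.0525·Δt.
So d_Station 1 = 457.80, d_Station 2 = 156.83, d_Station 3 = 338.88 km.
Circle about each station: (x + 180.1)² + (y + 216.0)² = 457.80²; (x − 68.2)² + (y + 4.3)² = 156.83²; (x − 140.1)² + (y + 185.5)² = 338.88².
Subtracting the Station 1 equation from the Station 2 and Station 3 equations removes the quadratic terms:
496.6 x + 423.4 y = 110562.91
640.4 x + 61.0 y = 69687.44
Solving the 2×2 system: x ≈ 94.5, y ≈ 150.3 km.

(94.5, 150.3)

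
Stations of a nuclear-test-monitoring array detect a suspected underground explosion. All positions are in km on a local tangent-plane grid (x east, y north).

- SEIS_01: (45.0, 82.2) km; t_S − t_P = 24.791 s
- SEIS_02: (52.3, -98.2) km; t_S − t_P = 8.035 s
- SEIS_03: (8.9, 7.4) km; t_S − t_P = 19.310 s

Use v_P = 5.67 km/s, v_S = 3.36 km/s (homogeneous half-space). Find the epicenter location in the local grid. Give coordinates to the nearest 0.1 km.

117.7 km east, -108.9 km north

Distance from S−P lag: d = Δt · v_P v_S / (v_P − v_S) = Δt · (5.67·3.36)/(5.67−3.36) ≈ 8.2473·Δt.
So d_SEIS_01 = 204.46, d_SEIS_02 = 66.27, d_SEIS_03 = 159.25 km.
Circle about each station: (x − 45.0)² + (y − 82.2)² = 204.46²; (x − 52.3)² + (y + 98.2)² = 66.27²; (x − 8.9)² + (y − 7.4)² = 159.25².
Subtracting pairs of circle equations eliminates x²+y² and gives linear equations (the radical axes):
14.6 x − 360.8 y = 41008.87
-72.2 x − 149.6 y = 7795.46
Solving the 2×2 system: x ≈ 117.7, y ≈ -108.9 km.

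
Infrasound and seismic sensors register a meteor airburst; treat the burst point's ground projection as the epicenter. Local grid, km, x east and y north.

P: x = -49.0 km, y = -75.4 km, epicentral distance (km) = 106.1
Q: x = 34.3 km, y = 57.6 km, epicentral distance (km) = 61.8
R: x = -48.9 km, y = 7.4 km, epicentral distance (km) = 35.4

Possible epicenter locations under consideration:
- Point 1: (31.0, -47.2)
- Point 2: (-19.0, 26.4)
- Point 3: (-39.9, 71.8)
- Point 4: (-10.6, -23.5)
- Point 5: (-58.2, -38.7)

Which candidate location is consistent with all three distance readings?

For each candidate, compare |candidate − station| to the reported distance:
Point 1: residuals P 21.3, Q 43.1, R 61.4 → max 61.4 km
Point 2: residuals P 0.0, Q 0.0, R 0.0 → max 0.0 km
Point 3: residuals P 41.4, Q 13.7, R 29.6 → max 41.4 km
Point 4: residuals P 41.5, Q 30.9, R 13.8 → max 41.5 km
Point 5: residuals P 68.3, Q 71.7, R 11.6 → max 71.7 km
Only Point 2 has all residuals ≈ 0.

Point 2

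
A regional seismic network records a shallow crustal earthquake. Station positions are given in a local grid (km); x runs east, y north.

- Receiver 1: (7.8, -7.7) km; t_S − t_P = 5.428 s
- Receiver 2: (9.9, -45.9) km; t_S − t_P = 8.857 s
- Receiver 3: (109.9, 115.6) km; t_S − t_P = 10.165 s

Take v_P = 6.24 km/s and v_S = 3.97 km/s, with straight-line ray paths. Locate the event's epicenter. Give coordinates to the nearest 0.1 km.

x ≈ 20.3 km, y ≈ 50.2 km

Distance from S−P lag: d = Δt · v_P v_S / (v_P − v_S) = Δt · (6.24·3.97)/(6.24−3.97) ≈ 10.9131·Δt.
So d_Receiver 1 = 59.24, d_Receiver 2 = 96.66, d_Receiver 3 = 110.93 km.
Circle about each station: (x − 7.8)² + (y + 7.7)² = 59.24²; (x − 9.9)² + (y + 45.9)² = 96.66²; (x − 109.9)² + (y − 115.6)² = 110.93².
Subtracting the Receiver 1 equation from the Receiver 2 and Receiver 3 equations removes the quadratic terms:
4.2 x − 76.4 y = -3749.09
204.2 x + 246.6 y = 16525.15
Solving the 2×2 system: x ≈ 20.3, y ≈ 50.2 km.
Check against Receiver 1 (with the unrounded x, y): √((x − 7.8)²+(y + 7.7)²) = 59.23 ≈ 59.24 km. ✓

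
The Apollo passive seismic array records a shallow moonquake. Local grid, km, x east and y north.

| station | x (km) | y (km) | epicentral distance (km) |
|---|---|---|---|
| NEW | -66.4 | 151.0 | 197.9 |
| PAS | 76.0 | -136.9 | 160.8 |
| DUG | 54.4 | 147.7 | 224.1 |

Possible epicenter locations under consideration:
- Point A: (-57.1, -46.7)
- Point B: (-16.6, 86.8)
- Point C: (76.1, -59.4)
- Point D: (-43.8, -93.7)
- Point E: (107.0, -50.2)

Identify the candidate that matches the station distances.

For each candidate, compare |candidate − station| to the reported distance:
Point A: residuals NEW 0.0, PAS 0.0, DUG 0.0 → max 0.0 km
Point B: residuals NEW 116.6, PAS 81.3, DUG 130.6 → max 130.6 km
Point C: residuals NEW 56.2, PAS 83.3, DUG 15.9 → max 83.3 km
Point D: residuals NEW 47.8, PAS 33.4, DUG 36.5 → max 47.8 km
Point E: residuals NEW 67.7, PAS 68.7, DUG 19.3 → max 68.7 km
Only Point A has all residuals ≈ 0.

Point A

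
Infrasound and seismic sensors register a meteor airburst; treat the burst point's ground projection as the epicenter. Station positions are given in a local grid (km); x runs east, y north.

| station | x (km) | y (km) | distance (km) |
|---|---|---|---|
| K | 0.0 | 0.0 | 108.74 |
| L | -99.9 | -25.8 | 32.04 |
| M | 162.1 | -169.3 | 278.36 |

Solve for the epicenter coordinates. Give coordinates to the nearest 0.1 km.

Circle about each station: x² + y² = 108.74²; (x + 99.9)² + (y + 25.8)² = 32.04²; (x − 162.1)² + (y + 169.3)² = 278.36².
Subtracting the K equation from the L and M equations removes the quadratic terms:
-199.8 x − 51.6 y = 21443.48
324.2 x − 338.6 y = -10721.00
Solving the 2×2 system: x ≈ -92.6, y ≈ -57.0 km.
Check against K (with the unrounded x, y): √(x²+y²) = 108.74 ≈ 108.74 km. ✓

-92.6 km east, -57.0 km north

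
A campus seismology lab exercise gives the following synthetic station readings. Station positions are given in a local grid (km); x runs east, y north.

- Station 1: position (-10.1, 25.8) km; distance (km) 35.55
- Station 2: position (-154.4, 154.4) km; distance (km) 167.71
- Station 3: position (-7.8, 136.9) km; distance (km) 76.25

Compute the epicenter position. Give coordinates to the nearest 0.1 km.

Circle about each station: (x + 10.1)² + (y − 25.8)² = 35.55²; (x + 154.4)² + (y − 154.4)² = 167.71²; (x + 7.8)² + (y − 136.9)² = 76.25².
Subtracting the Station 1 equation from the Station 2 and Station 3 equations removes the quadratic terms:
-288.6 x + 257.2 y = 20048.23
4.6 x + 222.2 y = 13484.54
Solving the 2×2 system: x ≈ -15.1, y ≈ 61.0 km.

-15.1 km east, 61.0 km north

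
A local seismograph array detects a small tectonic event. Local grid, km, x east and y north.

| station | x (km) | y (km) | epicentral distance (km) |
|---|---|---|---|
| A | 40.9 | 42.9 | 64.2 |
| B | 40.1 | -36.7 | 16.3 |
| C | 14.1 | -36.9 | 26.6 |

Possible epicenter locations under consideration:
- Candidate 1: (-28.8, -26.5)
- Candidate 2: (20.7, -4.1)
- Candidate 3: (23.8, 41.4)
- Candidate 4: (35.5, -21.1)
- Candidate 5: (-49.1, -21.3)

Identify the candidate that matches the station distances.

Candidate 4

For each candidate, compare |candidate − station| to the reported distance:
Candidate 1: residuals A 34.2, B 53.4, C 17.5 → max 53.4 km
Candidate 2: residuals A 13.0, B 21.6, C 6.9 → max 21.6 km
Candidate 3: residuals A 47.0, B 63.5, C 52.3 → max 63.5 km
Candidate 4: residuals A 0.0, B 0.0, C 0.0 → max 0.0 km
Candidate 5: residuals A 46.4, B 74.2, C 38.5 → max 74.2 km
Only Candidate 4 has all residuals ≈ 0.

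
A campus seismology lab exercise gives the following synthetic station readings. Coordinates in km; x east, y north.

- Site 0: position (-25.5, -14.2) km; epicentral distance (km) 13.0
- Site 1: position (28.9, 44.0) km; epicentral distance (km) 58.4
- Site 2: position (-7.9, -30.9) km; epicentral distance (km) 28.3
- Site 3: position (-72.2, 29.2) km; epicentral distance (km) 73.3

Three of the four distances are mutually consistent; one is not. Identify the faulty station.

Site 0

Solve using three stations at a time. Using Site 1, Site 2, Site 3 (subtract circle equations pairwise → linear system) gives (x, y) ≈ (-6.2, -2.7).
Distances from that point to each station vs reported:
  Site 0: calculated 22.5 vs reported 13.0 → residual 9.5 km
  Site 1: calculated 58.4 vs reported 58.4 → residual 0.0 km
  Site 2: calculated 28.3 vs reported 28.3 → residual 0.0 km
  Site 3: calculated 73.3 vs reported 73.3 → residual 0.0 km
Site 1, Site 2, Site 3 are mutually consistent (residuals ≈ 0); Site 0 is off by 9.5 km.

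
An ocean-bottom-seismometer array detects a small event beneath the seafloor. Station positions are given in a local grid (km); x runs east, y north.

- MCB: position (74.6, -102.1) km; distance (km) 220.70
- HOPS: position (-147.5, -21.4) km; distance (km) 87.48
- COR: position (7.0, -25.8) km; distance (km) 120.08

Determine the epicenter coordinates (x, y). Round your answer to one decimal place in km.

-90.2 km east, 44.7 km north

Circle about each station: (x − 74.6)² + (y + 102.1)² = 220.70²; (x + 147.5)² + (y + 21.4)² = 87.48²; (x − 7.0)² + (y + 25.8)² = 120.08².
Subtracting pairs of circle equations eliminates x²+y² and gives linear equations (the radical axes):
-444.2 x + 161.4 y = 47280.38
-135.2 x + 152.6 y = 19014.35
Solving the 2×2 system: x ≈ -90.2, y ≈ 44.7 km.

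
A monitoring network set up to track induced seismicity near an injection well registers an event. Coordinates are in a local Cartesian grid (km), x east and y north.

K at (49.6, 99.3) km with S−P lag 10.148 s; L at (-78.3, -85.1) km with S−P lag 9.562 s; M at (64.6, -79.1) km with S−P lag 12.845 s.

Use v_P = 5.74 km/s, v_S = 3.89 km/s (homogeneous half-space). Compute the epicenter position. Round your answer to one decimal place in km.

-48.9 km east, 26.5 km north

Distance from S−P lag: d = Δt · v_P v_S / (v_P − v_S) = Δt · (5.74·3.89)/(5.74−3.89) ≈ 12.0695·Δt.
So d_K = 122.48, d_L = 115.41, d_M = 155.03 km.
Circle about each station: (x − 49.6)² + (y − 99.3)² = 122.48²; (x + 78.3)² + (y + 85.1)² = 115.41²; (x − 64.6)² + (y + 79.1)² = 155.03².
Subtracting pairs of circle equations eliminates x²+y² and gives linear equations (the radical axes):
-255.8 x − 368.8 y = 2734.13
30.0 x − 356.8 y = -10923.63
Solving the 2×2 system: x ≈ -48.9, y ≈ 26.5 km.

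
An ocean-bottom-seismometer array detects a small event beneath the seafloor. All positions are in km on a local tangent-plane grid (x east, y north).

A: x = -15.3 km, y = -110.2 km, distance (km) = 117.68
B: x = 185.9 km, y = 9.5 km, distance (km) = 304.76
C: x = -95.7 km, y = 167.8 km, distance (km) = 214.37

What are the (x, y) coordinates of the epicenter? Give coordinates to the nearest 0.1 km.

Circle about each station: (x + 15.3)² + (y + 110.2)² = 117.68²; (x − 185.9)² + (y − 9.5)² = 304.76²; (x + 95.7)² + (y − 167.8)² = 214.37².
Subtracting the A equation from the B and C equations removes the quadratic terms:
402.4 x + 239.4 y = -56759.15
-160.8 x + 556.0 y = -7168.71
Solving the 2×2 system: x ≈ -113.8, y ≈ -45.8 km.

x ≈ -113.8 km, y ≈ -45.8 km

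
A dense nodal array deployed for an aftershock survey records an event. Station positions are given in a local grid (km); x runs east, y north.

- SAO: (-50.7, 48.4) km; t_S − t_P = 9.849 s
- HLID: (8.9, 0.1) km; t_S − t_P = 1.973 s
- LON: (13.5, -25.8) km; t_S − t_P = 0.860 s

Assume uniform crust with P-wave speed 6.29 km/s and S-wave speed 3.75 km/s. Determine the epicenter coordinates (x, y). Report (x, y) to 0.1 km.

Distance from S−P lag: d = Δt · v_P v_S / (v_P − v_S) = Δt · (6.29·3.75)/(6.29−3.75) ≈ 9.2864·Δt.
So d_SAO = 91.46, d_HLID = 18.32, d_LON = 7.99 km.
Circle about each station: (x + 50.7)² + (y − 48.4)² = 91.46²; (x − 8.9)² + (y − 0.1)² = 18.32²; (x − 13.5)² + (y + 25.8)² = 7.99².
Subtracting pairs of circle equations eliminates x²+y² and gives linear equations (the radical axes):
119.2 x − 96.6 y = 3195.48
128.4 x − 148.4 y = 4235.93
Solving the 2×2 system: x ≈ 12.3, y ≈ -17.9 km.
Check against SAO (with the unrounded x, y): √((x + 50.7)²+(y − 48.4)²) = 91.46 ≈ 91.46 km. ✓

x ≈ 12.3 km, y ≈ -17.9 km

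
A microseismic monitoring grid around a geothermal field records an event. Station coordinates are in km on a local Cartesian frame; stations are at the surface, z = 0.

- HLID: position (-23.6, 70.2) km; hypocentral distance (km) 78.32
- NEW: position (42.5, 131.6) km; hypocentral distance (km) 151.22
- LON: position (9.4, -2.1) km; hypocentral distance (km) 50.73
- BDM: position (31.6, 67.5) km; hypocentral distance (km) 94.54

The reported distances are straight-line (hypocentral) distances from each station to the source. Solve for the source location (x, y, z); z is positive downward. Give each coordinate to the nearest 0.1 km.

Each station gives a sphere (x−x_i)² + (y−y_i)² + z² = d_i² (stations at z=0).
Subtracting the HLID sphere from NEW and LON: z² cancels, leaving linear equations in x and y:
132.2 x + 122.8 y = -3093.66
66.0 x − 144.6 y = -1831.74
Solving: x ≈ -24.697, y ≈ 1.395 km (keep extra digits for the depth step; rounded: -24.7, 1.4).
Then from the HLID sphere: z² = 78.32² − (x + 23.6)² − (y − 70.2)² with x = -24.697, y = 1.395, so z ≈ 37.399 ≈ 37.4 km.

x ≈ -24.7 km, y ≈ 1.4 km, depth ≈ 37.4 km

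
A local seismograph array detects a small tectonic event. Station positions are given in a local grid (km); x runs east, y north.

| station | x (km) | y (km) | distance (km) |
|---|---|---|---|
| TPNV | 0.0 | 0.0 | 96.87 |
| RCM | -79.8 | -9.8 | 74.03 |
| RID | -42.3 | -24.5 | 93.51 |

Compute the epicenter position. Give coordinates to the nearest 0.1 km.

Circle about each station: x² + y² = 96.87²; (x + 79.8)² + (y + 9.8)² = 74.03²; (x + 42.3)² + (y + 24.5)² = 93.51².
Subtracting the TPNV equation from the RCM and RID equations removes the quadratic terms:
-159.6 x − 19.6 y = 10367.44
-84.6 x − 49.0 y = 3029.22
Solving the 2×2 system: x ≈ -72.8, y ≈ 63.9 km.
Check against TPNV (with the unrounded x, y): √(x²+y²) = 96.85 ≈ 96.87 km. ✓

-72.8 km east, 63.9 km north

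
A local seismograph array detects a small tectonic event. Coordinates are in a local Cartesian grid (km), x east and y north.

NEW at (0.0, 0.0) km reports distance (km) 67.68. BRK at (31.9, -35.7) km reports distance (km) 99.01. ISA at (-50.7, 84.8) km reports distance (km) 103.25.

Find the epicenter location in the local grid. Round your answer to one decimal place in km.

x ≈ -65.4 km, y ≈ -17.4 km

Circle about each station: x² + y² = 67.68²; (x − 31.9)² + (y + 35.7)² = 99.01²; (x + 50.7)² + (y − 84.8)² = 103.25².
Subtracting the NEW equation from the BRK and ISA equations removes the quadratic terms:
63.8 x − 71.4 y = -2930.30
-101.4 x + 169.6 y = 3681.55
Solving the 2×2 system: x ≈ -65.4, y ≈ -17.4 km.
Check against NEW (with the unrounded x, y): √(x²+y²) = 67.66 ≈ 67.68 km. ✓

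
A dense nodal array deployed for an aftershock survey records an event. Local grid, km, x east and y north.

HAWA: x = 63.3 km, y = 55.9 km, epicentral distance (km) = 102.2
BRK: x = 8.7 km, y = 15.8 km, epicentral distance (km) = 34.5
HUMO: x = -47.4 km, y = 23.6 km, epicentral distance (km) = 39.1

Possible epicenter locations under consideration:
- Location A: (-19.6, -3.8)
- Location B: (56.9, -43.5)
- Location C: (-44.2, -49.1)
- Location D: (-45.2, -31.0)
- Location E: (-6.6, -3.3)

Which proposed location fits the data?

Location A

For each candidate, compare |candidate − station| to the reported distance:
Location A: residuals HAWA 0.0, BRK 0.1, HUMO 0.1 → max 0.1 km
Location B: residuals HAWA 2.6, BRK 41.9, HUMO 84.9 → max 84.9 km
Location C: residuals HAWA 48.1, BRK 49.2, HUMO 33.7 → max 49.2 km
Location D: residuals HAWA 36.8, BRK 36.9, HUMO 15.5 → max 36.9 km
Location E: residuals HAWA 10.6, BRK 10.0, HUMO 9.8 → max 10.6 km
Only Location A has all residuals ≈ 0.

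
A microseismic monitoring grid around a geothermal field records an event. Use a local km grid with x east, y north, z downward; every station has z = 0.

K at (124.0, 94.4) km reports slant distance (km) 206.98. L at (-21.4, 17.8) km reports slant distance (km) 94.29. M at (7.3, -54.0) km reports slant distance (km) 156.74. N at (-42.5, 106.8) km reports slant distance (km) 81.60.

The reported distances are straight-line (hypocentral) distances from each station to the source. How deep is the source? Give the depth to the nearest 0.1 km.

Each station gives a sphere (x−x_i)² + (y−y_i)² + z² = d_i² (stations at z=0).
Subtracting the K sphere from L and M: z² cancels, leaving linear equations in x and y:
-290.8 x − 153.2 y = 10437.56
-233.4 x − 296.8 y = -3044.78
Solving: x ≈ -70.507, y ≈ 65.705 km (keep extra digits for the depth step; rounded: -70.5, 65.7).
Then from the K sphere: z² = 206.98² − (x − 124.0)² − (y − 94.4)² with x = -70.507, y = 65.705, so z ≈ 64.687 ≈ 64.7 km.
Check against N (with the unrounded solution): distance 81.59 ≈ 81.60 km. ✓

64.7 km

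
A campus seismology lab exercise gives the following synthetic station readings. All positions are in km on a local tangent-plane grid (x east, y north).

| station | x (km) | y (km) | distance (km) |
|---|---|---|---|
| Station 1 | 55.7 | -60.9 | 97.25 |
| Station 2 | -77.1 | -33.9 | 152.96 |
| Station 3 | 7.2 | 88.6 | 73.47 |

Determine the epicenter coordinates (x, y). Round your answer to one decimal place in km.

(58.8, 36.3)

Circle about each station: (x − 55.7)² + (y + 60.9)² = 97.25²; (x + 77.1)² + (y + 33.9)² = 152.96²; (x − 7.2)² + (y − 88.6)² = 73.47².
Subtracting pairs of circle equations eliminates x²+y² and gives linear equations (the radical axes):
-265.6 x + 54.0 y = -13656.88
-97.0 x + 299.0 y = 5150.22
Solving the 2×2 system: x ≈ 58.8, y ≈ 36.3 km.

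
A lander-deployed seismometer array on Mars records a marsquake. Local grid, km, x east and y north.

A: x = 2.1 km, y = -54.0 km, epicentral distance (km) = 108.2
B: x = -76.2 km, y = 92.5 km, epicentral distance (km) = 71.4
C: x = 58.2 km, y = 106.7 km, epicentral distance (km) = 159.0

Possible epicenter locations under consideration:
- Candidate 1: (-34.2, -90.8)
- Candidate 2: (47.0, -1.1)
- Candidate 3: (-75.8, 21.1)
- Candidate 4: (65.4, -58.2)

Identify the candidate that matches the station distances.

Candidate 3

For each candidate, compare |candidate − station| to the reported distance:
Candidate 1: residuals A 56.5, B 116.7, C 59.0 → max 116.7 km
Candidate 2: residuals A 38.8, B 83.3, C 50.6 → max 83.3 km
Candidate 3: residuals A 0.0, B 0.0, C 0.0 → max 0.0 km
Candidate 4: residuals A 44.8, B 135.4, C 6.1 → max 135.4 km
Only Candidate 3 has all residuals ≈ 0.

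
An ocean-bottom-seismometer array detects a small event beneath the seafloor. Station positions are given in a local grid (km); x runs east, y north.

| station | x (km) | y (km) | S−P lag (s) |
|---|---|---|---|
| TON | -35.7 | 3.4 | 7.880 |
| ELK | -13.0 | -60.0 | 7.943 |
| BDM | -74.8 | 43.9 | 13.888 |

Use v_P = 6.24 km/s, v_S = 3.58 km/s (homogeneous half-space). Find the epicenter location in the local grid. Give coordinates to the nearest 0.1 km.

x ≈ 29.4 km, y ≈ -8.5 km

Distance from S−P lag: d = Δt · v_P v_S / (v_P − v_S) = Δt · (6.24·3.58)/(6.24−3.58) ≈ 8.3982·Δt.
So d_TON = 66.18, d_ELK = 66.71, d_BDM = 116.63 km.
Circle about each station: (x + 35.7)² + (y − 3.4)² = 66.18²; (x + 13.0)² + (y + 60.0)² = 66.71²; (x + 74.8)² + (y − 43.9)² = 116.63².
Subtracting the TON equation from the ELK and BDM equations removes the quadratic terms:
45.4 x − 126.8 y = 2412.52
-78.2 x + 81.0 y = -2986.56
Solving the 2×2 system: x ≈ 29.4, y ≈ -8.5 km.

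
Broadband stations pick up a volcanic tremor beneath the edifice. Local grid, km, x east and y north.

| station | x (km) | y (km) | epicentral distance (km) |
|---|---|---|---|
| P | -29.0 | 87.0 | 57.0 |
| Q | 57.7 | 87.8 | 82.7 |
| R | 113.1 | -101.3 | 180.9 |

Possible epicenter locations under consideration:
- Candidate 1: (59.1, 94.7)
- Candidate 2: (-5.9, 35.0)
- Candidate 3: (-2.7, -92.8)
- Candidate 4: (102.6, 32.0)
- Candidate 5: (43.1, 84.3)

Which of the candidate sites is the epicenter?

For each candidate, compare |candidate − station| to the reported distance:
Candidate 1: residuals P 31.4, Q 75.7, R 22.4 → max 75.7 km
Candidate 2: residuals P 0.1, Q 0.0, R 0.0 → max 0.1 km
Candidate 3: residuals P 124.7, Q 107.7, R 64.8 → max 124.7 km
Candidate 4: residuals P 85.6, Q 11.1, R 47.2 → max 85.6 km
Candidate 5: residuals P 15.2, Q 67.7, R 17.5 → max 67.7 km
Only Candidate 2 has all residuals ≈ 0.

Candidate 2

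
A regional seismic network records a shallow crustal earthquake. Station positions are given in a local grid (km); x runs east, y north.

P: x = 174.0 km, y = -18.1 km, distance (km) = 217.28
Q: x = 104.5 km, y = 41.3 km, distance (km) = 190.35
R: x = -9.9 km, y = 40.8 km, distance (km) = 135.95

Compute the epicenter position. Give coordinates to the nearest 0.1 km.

Circle about each station: (x − 174.0)² + (y + 18.1)² = 217.28²; (x − 104.5)² + (y − 41.3)² = 190.35²; (x + 9.9)² + (y − 40.8)² = 135.95².
Subtracting the P equation from the Q and R equations removes the quadratic terms:
-139.0 x + 118.8 y = -7000.19
-367.8 x + 117.8 y = -112.76
Solving the 2×2 system: x ≈ -29.7, y ≈ -93.7 km.
Check against P (with the unrounded x, y): √((x − 174.0)²+(y + 18.1)²) = 217.26 ≈ 217.28 km. ✓

-29.7 km east, -93.7 km north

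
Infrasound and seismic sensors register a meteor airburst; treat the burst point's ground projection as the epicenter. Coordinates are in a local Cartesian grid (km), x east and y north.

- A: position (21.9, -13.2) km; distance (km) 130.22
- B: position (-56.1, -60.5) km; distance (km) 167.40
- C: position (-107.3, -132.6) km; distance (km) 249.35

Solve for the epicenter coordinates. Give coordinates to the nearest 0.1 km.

-32.3 km east, 105.2 km north

Circle about each station: (x − 21.9)² + (y + 13.2)² = 130.22²; (x + 56.1)² + (y + 60.5)² = 167.40²; (x + 107.3)² + (y + 132.6)² = 249.35².
Subtracting pairs of circle equations eliminates x²+y² and gives linear equations (the radical axes):
-156.0 x − 94.6 y = -4911.90
-258.4 x − 238.8 y = -16775.97
Solving the 2×2 system: x ≈ -32.3, y ≈ 105.2 km.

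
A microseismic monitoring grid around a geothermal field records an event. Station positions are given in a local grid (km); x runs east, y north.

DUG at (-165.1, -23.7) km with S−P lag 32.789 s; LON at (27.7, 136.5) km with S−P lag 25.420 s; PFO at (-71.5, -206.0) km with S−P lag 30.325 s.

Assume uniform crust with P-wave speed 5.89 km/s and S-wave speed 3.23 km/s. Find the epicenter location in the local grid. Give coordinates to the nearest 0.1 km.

x ≈ 68.8 km, y ≈ -40.6 km

Distance from S−P lag: d = Δt · v_P v_S / (v_P − v_S) = Δt · (5.89·3.23)/(5.89−3.23) ≈ 7.1521·Δt.
So d_DUG = 234.51, d_LON = 181.81, d_PFO = 216.89 km.
Circle about each station: (x + 165.1)² + (y + 23.7)² = 234.51²; (x − 27.7)² + (y − 136.5)² = 181.81²; (x + 71.5)² + (y + 206.0)² = 216.89².
Subtracting the DUG equation from the LON and PFO equations removes the quadratic terms:
385.6 x + 320.4 y = 13519.90
187.2 x − 364.6 y = 27682.22
Solving the 2×2 system: x ≈ 68.8, y ≈ -40.6 km.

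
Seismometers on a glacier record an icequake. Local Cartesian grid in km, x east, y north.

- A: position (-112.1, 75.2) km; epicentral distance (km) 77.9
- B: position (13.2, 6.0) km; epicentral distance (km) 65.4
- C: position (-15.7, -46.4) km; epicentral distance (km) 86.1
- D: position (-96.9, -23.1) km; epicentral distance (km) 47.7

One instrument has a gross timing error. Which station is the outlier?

D

Solve using three stations at a time. Using A, B, C (subtract circle equations pairwise → linear system) gives (x, y) ≈ (-45.8, 34.3).
Distances from that point to each station vs reported:
  A: calculated 77.9 vs reported 77.9 → residual 0.0 km
  B: calculated 65.4 vs reported 65.4 → residual 0.0 km
  C: calculated 86.1 vs reported 86.1 → residual 0.0 km
  D: calculated 76.8 vs reported 47.7 → residual 29.1 km
A, B, C are mutually consistent (residuals ≈ 0); D is off by 29.1 km.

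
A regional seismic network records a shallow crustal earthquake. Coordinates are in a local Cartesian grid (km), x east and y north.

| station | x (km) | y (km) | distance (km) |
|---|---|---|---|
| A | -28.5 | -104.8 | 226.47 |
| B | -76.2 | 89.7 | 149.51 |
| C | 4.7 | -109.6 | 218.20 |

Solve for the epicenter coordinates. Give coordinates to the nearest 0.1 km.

Circle about each station: (x + 28.5)² + (y + 104.8)² = 226.47²; (x + 76.2)² + (y − 89.7)² = 149.51²; (x − 4.7)² + (y + 109.6)² = 218.20².
Subtracting pairs of circle equations eliminates x²+y² and gives linear equations (the radical axes):
-95.4 x + 389.0 y = 30992.66
66.4 x − 9.6 y = 3916.38
Solving the 2×2 system: x ≈ 73.1, y ≈ 97.6 km.

(73.1, 97.6)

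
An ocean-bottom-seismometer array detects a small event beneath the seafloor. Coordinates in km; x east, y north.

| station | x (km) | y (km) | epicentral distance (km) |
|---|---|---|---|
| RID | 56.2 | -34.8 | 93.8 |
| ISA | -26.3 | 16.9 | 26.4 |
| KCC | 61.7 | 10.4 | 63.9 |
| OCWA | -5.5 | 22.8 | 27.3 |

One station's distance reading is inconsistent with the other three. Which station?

Solve using three stations at a time. Using RID, KCC, OCWA (subtract circle equations pairwise → linear system) gives (x, y) ≈ (8.7, 46.1).
Distances from that point to each station vs reported:
  RID: calculated 93.8 vs reported 93.8 → residual 0.0 km
  ISA: calculated 45.6 vs reported 26.4 → residual 19.2 km
  KCC: calculated 63.9 vs reported 63.9 → residual 0.0 km
  OCWA: calculated 27.3 vs reported 27.3 → residual 0.0 km
RID, KCC, OCWA are mutually consistent (residuals ≈ 0); ISA is off by 19.2 km.

ISA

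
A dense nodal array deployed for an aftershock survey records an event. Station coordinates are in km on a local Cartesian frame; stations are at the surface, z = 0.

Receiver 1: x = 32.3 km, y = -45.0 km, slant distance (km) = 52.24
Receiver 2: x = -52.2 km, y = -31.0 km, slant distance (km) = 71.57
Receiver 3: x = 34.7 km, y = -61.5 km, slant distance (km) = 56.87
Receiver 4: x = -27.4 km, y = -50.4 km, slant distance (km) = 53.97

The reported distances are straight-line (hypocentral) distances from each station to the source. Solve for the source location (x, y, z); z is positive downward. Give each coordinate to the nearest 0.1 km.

Each station gives a sphere (x−x_i)² + (y−y_i)² + z² = d_i² (stations at z=0).
Subtracting the Receiver 1 sphere from Receiver 2 and Receiver 3: z² cancels, leaving linear equations in x and y:
-169.0 x + 28.0 y = -1775.70
4.8 x − 33.0 y = 1412.87
Solving: x ≈ 3.498, y ≈ -42.305 km (keep extra digits for the depth step; rounded: 3.5, -42.3).
Then from the Receiver 1 sphere: z² = 52.24² − (x − 32.3)² − (y + 45.0)² with x = 3.498, y = -42.305, so z ≈ 43.499 ≈ 43.5 km.
Check against Receiver 4 (with the unrounded solution): distance 53.97 ≈ 53.97 km. ✓

x ≈ 3.5 km, y ≈ -42.3 km, depth ≈ 43.5 km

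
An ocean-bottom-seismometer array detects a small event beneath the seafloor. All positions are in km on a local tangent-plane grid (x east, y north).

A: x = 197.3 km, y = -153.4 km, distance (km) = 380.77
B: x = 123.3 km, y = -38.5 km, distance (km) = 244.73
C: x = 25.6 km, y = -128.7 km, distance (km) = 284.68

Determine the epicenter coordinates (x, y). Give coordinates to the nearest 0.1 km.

-32.9 km east, 149.9 km north

Circle about each station: (x − 197.3)² + (y + 153.4)² = 380.77²; (x − 123.3)² + (y + 38.5)² = 244.73²; (x − 25.6)² + (y + 128.7)² = 284.68².
Subtracting the A equation from the B and C equations removes the quadratic terms:
-148.0 x + 229.8 y = 39319.31
-343.4 x + 49.4 y = 18703.29
Solving the 2×2 system: x ≈ -32.9, y ≈ 149.9 km.
Check against A (with the unrounded x, y): √((x − 197.3)²+(y + 153.4)²) = 380.78 ≈ 380.77 km. ✓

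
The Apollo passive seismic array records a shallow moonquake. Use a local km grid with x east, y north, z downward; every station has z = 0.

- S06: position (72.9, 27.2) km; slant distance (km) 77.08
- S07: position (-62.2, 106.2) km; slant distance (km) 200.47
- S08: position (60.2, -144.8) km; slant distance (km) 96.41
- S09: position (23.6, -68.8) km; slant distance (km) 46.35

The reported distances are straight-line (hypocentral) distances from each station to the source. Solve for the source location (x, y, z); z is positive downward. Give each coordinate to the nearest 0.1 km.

Each station gives a sphere (x−x_i)² + (y−y_i)² + z² = d_i² (stations at z=0).
Subtracting the S06 sphere from S07 and S08: z² cancels, leaving linear equations in x and y:
-270.2 x + 158.0 y = -25153.86
-25.4 x − 344.0 y = 15183.27
Solving: x ≈ 64.499, y ≈ -48.900 km (keep extra digits for the depth step; rounded: 64.5, -48.9).
Then from the S06 sphere: z² = 77.08² − (x − 72.9)² − (y − 27.2)² with x = 64.499, y = -48.900, so z ≈ 8.918 ≈ 8.9 km.
Check against S09 (with the unrounded solution): distance 46.35 ≈ 46.35 km. ✓

(64.5, -48.9, 8.9)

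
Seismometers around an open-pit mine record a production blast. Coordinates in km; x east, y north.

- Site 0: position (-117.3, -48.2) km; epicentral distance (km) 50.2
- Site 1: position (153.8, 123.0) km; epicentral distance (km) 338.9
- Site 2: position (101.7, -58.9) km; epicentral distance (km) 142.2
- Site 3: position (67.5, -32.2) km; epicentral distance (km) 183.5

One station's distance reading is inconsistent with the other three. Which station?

Solve using three stations at a time. Using Site 0, Site 1, Site 3 (subtract circle equations pairwise → linear system) gives (x, y) ≈ (-104.3, -96.6).
Distances from that point to each station vs reported:
  Site 0: calculated 50.1 vs reported 50.2 → residual 0.1 km
  Site 1: calculated 338.9 vs reported 338.9 → residual 0.0 km
  Site 2: calculated 209.4 vs reported 142.2 → residual 67.2 km
  Site 3: calculated 183.5 vs reported 183.5 → residual 0.0 km
Site 0, Site 1, Site 3 are mutually consistent (residuals ≈ 0); Site 2 is off by 67.2 km.

Site 2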